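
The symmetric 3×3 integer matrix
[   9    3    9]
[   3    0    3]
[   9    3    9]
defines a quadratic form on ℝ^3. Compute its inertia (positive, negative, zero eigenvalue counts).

step 0: pivot 9 → sign +
step 1: pivot -1 → sign −
step 2: row/col 2 already zero → sign 0
signature = (1, 1, 1)

Answer: (1, 1, 1)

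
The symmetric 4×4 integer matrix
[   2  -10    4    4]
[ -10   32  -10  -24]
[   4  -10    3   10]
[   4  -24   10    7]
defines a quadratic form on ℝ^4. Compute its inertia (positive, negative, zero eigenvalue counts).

step 0: pivot 2 → sign +
step 1: pivot -18 → sign −
step 2: pivot 5/9 → sign +
step 3: pivot -1/5 → sign −
signature = (2, 2, 0)

Answer: (2, 2, 0)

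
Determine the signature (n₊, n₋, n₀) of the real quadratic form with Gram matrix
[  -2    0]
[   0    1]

step 0: pivot -2 → sign −
step 1: pivot 1 → sign +
signature = (1, 1, 0)

Answer: (1, 1, 0)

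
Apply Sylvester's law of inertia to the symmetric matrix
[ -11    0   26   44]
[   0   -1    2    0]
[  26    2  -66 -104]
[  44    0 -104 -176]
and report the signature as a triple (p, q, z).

step 0: pivot -11 → sign −
step 1: pivot -1 → sign −
step 2: pivot -6/11 → sign −
step 3: row/col 3 already zero → sign 0
signature = (0, 3, 1)

Answer: (0, 3, 1)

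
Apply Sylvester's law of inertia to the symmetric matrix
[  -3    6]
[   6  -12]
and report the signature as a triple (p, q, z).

step 0: pivot -3 → sign −
step 1: row/col 1 already zero → sign 0
signature = (0, 1, 1)

Answer: (0, 1, 1)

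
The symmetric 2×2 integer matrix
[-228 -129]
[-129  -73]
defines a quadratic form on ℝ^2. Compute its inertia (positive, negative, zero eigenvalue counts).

Answer: (0, 2, 0)

Derivation:
step 0: pivot -228 → sign −
step 1: pivot -1/76 → sign −
signature = (0, 2, 0)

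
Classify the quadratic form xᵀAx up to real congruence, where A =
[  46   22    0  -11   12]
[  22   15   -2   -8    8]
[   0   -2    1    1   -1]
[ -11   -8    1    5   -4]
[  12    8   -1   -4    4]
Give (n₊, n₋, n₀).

step 0: pivot 46 → sign +
step 1: pivot 103/23 → sign +
step 2: pivot 11/103 → sign +
step 3: pivot 5/22 → sign +
step 4: pivot -3/5 → sign −
signature = (4, 1, 0)

Answer: (4, 1, 0)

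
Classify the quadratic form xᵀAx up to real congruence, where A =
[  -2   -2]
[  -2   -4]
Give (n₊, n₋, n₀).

step 0: pivot -2 → sign −
step 1: pivot -2 → sign −
signature = (0, 2, 0)

Answer: (0, 2, 0)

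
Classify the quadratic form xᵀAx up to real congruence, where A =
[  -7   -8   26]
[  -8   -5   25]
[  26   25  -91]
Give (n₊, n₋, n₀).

Answer: (2, 1, 0)

Derivation:
step 0: pivot -7 → sign −
step 1: pivot 29/7 → sign +
step 2: pivot 6/29 → sign +
signature = (2, 1, 0)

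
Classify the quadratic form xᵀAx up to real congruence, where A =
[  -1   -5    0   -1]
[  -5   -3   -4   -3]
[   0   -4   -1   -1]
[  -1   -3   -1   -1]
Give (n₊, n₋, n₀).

step 0: pivot -1 → sign −
step 1: pivot 22 → sign +
step 2: pivot -19/11 → sign −
step 3: pivot 1/19 → sign +
signature = (2, 2, 0)

Answer: (2, 2, 0)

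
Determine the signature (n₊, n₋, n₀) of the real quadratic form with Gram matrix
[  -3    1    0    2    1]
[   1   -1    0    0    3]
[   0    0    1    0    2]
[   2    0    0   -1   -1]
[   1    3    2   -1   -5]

Answer: (2, 3, 0)

Derivation:
step 0: pivot -3 → sign −
step 1: pivot -2/3 → sign −
step 2: pivot 1 → sign +
step 3: pivot 1 → sign +
step 4: pivot -1 → sign −
signature = (2, 3, 0)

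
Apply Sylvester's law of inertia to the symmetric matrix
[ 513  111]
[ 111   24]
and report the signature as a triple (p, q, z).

Answer: (1, 1, 0)

Derivation:
step 0: pivot 513 → sign +
step 1: pivot -1/57 → sign −
signature = (1, 1, 0)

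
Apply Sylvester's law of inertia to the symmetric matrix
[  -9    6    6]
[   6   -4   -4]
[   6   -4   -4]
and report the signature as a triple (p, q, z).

step 0: pivot -9 → sign −
step 1: row/col 1 already zero → sign 0
step 2: row/col 2 already zero → sign 0
signature = (0, 1, 2)

Answer: (0, 1, 2)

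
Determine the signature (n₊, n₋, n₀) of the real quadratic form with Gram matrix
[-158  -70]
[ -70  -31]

Answer: (1, 1, 0)

Derivation:
step 0: pivot -158 → sign −
step 1: pivot 1/79 → sign +
signature = (1, 1, 0)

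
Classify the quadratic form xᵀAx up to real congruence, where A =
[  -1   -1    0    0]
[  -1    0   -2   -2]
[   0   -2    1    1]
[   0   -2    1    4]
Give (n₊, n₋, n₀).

Answer: (2, 2, 0)

Derivation:
step 0: pivot -1 → sign −
step 1: pivot 1 → sign +
step 2: pivot -3 → sign −
step 3: pivot 3 → sign +
signature = (2, 2, 0)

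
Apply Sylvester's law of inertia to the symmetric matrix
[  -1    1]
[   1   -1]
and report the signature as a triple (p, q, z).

step 0: pivot -1 → sign −
step 1: row/col 1 already zero → sign 0
signature = (0, 1, 1)

Answer: (0, 1, 1)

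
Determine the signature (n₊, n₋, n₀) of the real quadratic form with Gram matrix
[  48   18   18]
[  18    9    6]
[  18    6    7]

Answer: (2, 0, 1)

Derivation:
step 0: pivot 48 → sign +
step 1: pivot 9/4 → sign +
step 2: row/col 2 already zero → sign 0
signature = (2, 0, 1)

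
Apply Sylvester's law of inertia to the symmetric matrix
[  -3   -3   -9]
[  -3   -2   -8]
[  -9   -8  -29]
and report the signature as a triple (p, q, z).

Answer: (1, 2, 0)

Derivation:
step 0: pivot -3 → sign −
step 1: pivot 1 → sign +
step 2: pivot -3 → sign −
signature = (1, 2, 0)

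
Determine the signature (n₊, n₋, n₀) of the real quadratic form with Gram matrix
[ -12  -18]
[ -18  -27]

Answer: (0, 1, 1)

Derivation:
step 0: pivot -12 → sign −
step 1: row/col 1 already zero → sign 0
signature = (0, 1, 1)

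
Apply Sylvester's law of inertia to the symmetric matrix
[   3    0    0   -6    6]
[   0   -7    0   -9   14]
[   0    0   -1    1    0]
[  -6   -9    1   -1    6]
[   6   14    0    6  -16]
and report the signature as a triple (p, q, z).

step 0: pivot 3 → sign +
step 1: pivot -7 → sign −
step 2: pivot -1 → sign −
step 3: pivot -3/7 → sign −
step 4: row/col 4 already zero → sign 0
signature = (1, 3, 1)

Answer: (1, 3, 1)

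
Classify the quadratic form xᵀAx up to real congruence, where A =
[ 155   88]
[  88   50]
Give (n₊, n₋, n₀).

step 0: pivot 155 → sign +
step 1: pivot 6/155 → sign +
signature = (2, 0, 0)

Answer: (2, 0, 0)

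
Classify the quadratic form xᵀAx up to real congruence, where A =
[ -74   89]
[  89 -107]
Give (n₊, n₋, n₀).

step 0: pivot -74 → sign −
step 1: pivot 3/74 → sign +
signature = (1, 1, 0)

Answer: (1, 1, 0)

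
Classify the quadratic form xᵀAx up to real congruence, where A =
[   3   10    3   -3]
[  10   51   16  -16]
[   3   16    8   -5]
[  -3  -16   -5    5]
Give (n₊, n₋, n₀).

Answer: (3, 1, 0)

Derivation:
step 0: pivot 3 → sign +
step 1: pivot 53/3 → sign +
step 2: pivot 157/53 → sign +
step 3: pivot -6/157 → sign −
signature = (3, 1, 0)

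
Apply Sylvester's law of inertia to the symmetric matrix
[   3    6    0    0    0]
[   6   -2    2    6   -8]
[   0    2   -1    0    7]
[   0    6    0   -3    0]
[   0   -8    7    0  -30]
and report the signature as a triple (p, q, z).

step 0: pivot 3 → sign +
step 1: pivot -14 → sign −
step 2: pivot -5/7 → sign −
step 3: pivot 3/5 → sign +
step 4: pivot 1 → sign +
signature = (3, 2, 0)

Answer: (3, 2, 0)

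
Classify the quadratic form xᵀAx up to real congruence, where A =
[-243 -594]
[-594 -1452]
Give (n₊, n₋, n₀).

step 0: pivot -243 → sign −
step 1: row/col 1 already zero → sign 0
signature = (0, 1, 1)

Answer: (0, 1, 1)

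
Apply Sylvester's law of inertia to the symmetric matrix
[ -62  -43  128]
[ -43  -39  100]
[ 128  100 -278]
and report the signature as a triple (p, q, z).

Answer: (0, 3, 0)

Derivation:
step 0: pivot -62 → sign −
step 1: pivot -569/62 → sign −
step 2: pivot -6/569 → sign −
signature = (0, 3, 0)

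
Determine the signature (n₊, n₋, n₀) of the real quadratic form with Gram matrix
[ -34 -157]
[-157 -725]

Answer: (0, 2, 0)

Derivation:
step 0: pivot -34 → sign −
step 1: pivot -1/34 → sign −
signature = (0, 2, 0)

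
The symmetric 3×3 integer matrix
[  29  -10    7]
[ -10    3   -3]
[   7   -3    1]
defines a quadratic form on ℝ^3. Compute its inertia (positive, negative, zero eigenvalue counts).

Answer: (2, 1, 0)

Derivation:
step 0: pivot 29 → sign +
step 1: pivot -13/29 → sign −
step 2: pivot 1/13 → sign +
signature = (2, 1, 0)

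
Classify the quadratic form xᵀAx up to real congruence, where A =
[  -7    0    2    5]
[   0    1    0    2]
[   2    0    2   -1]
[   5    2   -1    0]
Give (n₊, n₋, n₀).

step 0: pivot -7 → sign −
step 1: pivot 1 → sign +
step 2: pivot 18/7 → sign +
step 3: pivot -1/2 → sign −
signature = (2, 2, 0)

Answer: (2, 2, 0)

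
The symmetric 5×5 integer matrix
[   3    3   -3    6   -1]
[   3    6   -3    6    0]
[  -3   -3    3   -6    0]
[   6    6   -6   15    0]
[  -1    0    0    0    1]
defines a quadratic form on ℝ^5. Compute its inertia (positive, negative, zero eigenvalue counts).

Answer: (4, 1, 0)

Derivation:
step 0: pivot 3 → sign +
step 1: pivot 3 → sign +
step 2: pivot 3 → sign +
step 3: pivot -1 → sign −
step 4: pivot 1 → sign +
signature = (4, 1, 0)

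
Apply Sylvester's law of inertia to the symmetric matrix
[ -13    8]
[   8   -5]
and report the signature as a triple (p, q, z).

step 0: pivot -13 → sign −
step 1: pivot -1/13 → sign −
signature = (0, 2, 0)

Answer: (0, 2, 0)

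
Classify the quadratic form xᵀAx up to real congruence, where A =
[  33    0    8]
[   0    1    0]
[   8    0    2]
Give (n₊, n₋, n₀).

Answer: (3, 0, 0)

Derivation:
step 0: pivot 33 → sign +
step 1: pivot 1 → sign +
step 2: pivot 2/33 → sign +
signature = (3, 0, 0)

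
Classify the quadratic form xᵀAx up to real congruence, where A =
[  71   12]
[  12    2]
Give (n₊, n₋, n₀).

Answer: (1, 1, 0)

Derivation:
step 0: pivot 71 → sign +
step 1: pivot -2/71 → sign −
signature = (1, 1, 0)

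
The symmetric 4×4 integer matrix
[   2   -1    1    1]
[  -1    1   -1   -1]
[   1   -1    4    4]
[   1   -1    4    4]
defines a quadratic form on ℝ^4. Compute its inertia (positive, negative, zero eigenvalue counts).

Answer: (3, 0, 1)

Derivation:
step 0: pivot 2 → sign +
step 1: pivot 1/2 → sign +
step 2: pivot 3 → sign +
step 3: row/col 3 already zero → sign 0
signature = (3, 0, 1)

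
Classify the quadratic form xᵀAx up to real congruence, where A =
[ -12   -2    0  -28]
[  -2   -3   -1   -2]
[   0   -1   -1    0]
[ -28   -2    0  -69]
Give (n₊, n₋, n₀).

Answer: (1, 3, 0)

Derivation:
step 0: pivot -12 → sign −
step 1: pivot -8/3 → sign −
step 2: pivot -5/8 → sign −
step 3: pivot 3/5 → sign +
signature = (1, 3, 0)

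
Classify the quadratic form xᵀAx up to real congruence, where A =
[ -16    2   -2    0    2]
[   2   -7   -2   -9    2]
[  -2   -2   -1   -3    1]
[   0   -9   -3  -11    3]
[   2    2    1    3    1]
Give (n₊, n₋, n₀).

Answer: (2, 2, 1)

Derivation:
step 0: pivot -16 → sign −
step 1: pivot -27/4 → sign −
step 2: pivot 1 → sign +
step 3: pivot 2 → sign +
step 4: row/col 4 already zero → sign 0
signature = (2, 2, 1)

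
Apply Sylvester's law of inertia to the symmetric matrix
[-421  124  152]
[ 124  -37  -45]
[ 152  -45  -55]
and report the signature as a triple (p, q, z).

step 0: pivot -421 → sign −
step 1: pivot -201/421 → sign −
step 2: pivot -2/201 → sign −
signature = (0, 3, 0)

Answer: (0, 3, 0)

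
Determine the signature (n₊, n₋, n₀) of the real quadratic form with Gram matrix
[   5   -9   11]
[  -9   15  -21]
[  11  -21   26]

step 0: pivot 5 → sign +
step 1: pivot -6/5 → sign −
step 2: pivot 3 → sign +
signature = (2, 1, 0)

Answer: (2, 1, 0)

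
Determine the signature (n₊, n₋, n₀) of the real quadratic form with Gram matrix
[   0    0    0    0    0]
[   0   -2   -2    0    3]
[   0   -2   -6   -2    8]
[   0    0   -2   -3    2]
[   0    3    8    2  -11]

step 0: pivot -2 → sign −
step 1: pivot -4 → sign −
step 2: pivot -2 → sign −
step 3: pivot -1/8 → sign −
step 4: row/col 4 already zero → sign 0
signature = (0, 4, 1)

Answer: (0, 4, 1)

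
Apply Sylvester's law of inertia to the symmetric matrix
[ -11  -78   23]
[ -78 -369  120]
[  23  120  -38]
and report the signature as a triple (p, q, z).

Answer: (2, 1, 0)

Derivation:
step 0: pivot -11 → sign −
step 1: pivot 2025/11 → sign +
step 2: pivot 1/225 → sign +
signature = (2, 1, 0)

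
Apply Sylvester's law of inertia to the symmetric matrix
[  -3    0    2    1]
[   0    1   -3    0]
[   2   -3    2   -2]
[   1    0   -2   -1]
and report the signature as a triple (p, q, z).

Answer: (1, 3, 0)

Derivation:
step 0: pivot -3 → sign −
step 1: pivot 1 → sign +
step 2: pivot -17/3 → sign −
step 3: pivot -6/17 → sign −
signature = (1, 3, 0)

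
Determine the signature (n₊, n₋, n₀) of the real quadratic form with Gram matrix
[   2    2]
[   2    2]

Answer: (1, 0, 1)

Derivation:
step 0: pivot 2 → sign +
step 1: row/col 1 already zero → sign 0
signature = (1, 0, 1)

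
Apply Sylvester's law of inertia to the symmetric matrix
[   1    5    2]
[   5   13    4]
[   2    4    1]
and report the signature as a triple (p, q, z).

Answer: (1, 1, 1)

Derivation:
step 0: pivot 1 → sign +
step 1: pivot -12 → sign −
step 2: row/col 2 already zero → sign 0
signature = (1, 1, 1)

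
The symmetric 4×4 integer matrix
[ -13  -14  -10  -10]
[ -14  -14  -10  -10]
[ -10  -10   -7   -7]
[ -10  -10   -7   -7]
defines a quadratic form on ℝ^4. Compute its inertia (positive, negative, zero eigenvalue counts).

Answer: (2, 1, 1)

Derivation:
step 0: pivot -13 → sign −
step 1: pivot 14/13 → sign +
step 2: pivot 1/7 → sign +
step 3: row/col 3 already zero → sign 0
signature = (2, 1, 1)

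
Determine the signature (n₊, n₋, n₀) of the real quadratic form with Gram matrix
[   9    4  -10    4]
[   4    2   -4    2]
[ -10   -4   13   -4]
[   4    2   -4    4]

step 0: pivot 9 → sign +
step 1: pivot 2/9 → sign +
step 2: pivot 1 → sign +
step 3: pivot 2 → sign +
signature = (4, 0, 0)

Answer: (4, 0, 0)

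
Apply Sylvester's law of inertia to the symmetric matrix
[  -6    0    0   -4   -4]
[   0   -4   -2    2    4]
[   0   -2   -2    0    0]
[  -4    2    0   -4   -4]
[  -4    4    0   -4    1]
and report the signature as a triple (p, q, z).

Answer: (2, 3, 0)

Derivation:
step 0: pivot -6 → sign −
step 1: pivot -4 → sign −
step 2: pivot -1 → sign −
step 3: pivot 2/3 → sign +
step 4: pivot 1 → sign +
signature = (2, 3, 0)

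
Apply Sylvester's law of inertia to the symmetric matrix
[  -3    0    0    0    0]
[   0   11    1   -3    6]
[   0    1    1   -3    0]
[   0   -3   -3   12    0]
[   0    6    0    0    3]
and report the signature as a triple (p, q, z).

step 0: pivot -3 → sign −
step 1: pivot 11 → sign +
step 2: pivot 10/11 → sign +
step 3: pivot 3 → sign +
step 4: pivot -3/5 → sign −
signature = (3, 2, 0)

Answer: (3, 2, 0)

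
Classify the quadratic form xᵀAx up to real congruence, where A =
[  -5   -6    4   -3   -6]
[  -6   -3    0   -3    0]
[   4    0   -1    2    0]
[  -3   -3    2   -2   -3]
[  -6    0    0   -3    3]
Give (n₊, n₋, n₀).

step 0: pivot -5 → sign −
step 1: pivot 21/5 → sign +
step 2: pivot -23/7 → sign −
step 3: pivot -6/23 → sign −
step 4: pivot 3/2 → sign +
signature = (2, 3, 0)

Answer: (2, 3, 0)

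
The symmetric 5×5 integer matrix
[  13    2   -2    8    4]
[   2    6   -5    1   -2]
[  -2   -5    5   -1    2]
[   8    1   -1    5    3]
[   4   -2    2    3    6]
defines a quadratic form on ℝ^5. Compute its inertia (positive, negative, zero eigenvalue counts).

Answer: (5, 0, 0)

Derivation:
step 0: pivot 13 → sign +
step 1: pivot 74/13 → sign +
step 2: pivot 61/74 → sign +
step 3: pivot 4/61 → sign +
step 4: pivot 3/4 → sign +
signature = (5, 0, 0)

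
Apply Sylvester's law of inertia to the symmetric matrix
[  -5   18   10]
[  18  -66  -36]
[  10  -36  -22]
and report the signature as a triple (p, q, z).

Answer: (0, 3, 0)

Derivation:
step 0: pivot -5 → sign −
step 1: pivot -6/5 → sign −
step 2: pivot -2 → sign −
signature = (0, 3, 0)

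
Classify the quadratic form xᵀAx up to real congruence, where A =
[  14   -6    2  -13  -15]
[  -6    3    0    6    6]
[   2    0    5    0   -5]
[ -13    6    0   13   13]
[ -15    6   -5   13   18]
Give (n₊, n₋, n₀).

step 0: pivot 14 → sign +
step 1: pivot 3/7 → sign +
step 2: pivot 3 → sign +
step 3: pivot 1/6 → sign +
step 4: row/col 4 already zero → sign 0
signature = (4, 0, 1)

Answer: (4, 0, 1)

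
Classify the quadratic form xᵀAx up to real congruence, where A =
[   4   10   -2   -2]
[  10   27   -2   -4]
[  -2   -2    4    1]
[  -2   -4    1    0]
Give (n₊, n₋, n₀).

step 0: pivot 4 → sign +
step 1: pivot 2 → sign +
step 2: pivot -3/2 → sign −
step 3: row/col 3 already zero → sign 0
signature = (2, 1, 1)

Answer: (2, 1, 1)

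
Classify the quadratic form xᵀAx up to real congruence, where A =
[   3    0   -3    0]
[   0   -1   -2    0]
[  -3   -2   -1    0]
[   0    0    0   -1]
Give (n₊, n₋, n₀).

step 0: pivot 3 → sign +
step 1: pivot -1 → sign −
step 2: pivot -1 → sign −
step 3: row/col 3 already zero → sign 0
signature = (1, 2, 1)

Answer: (1, 2, 1)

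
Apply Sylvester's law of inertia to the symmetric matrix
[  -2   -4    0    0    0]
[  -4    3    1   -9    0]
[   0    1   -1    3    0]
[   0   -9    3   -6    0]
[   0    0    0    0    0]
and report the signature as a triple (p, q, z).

Answer: (1, 2, 2)

Derivation:
step 0: pivot -2 → sign −
step 1: pivot 11 → sign +
step 2: pivot -12/11 → sign −
step 3: row/col 3 already zero → sign 0
step 4: row/col 4 already zero → sign 0
signature = (1, 2, 2)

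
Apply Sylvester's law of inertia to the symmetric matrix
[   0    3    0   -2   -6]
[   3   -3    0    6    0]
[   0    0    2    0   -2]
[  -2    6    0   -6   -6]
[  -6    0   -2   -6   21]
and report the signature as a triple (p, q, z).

step 0: pivot -3 → sign −
step 1: pivot 3 → sign +
step 2: pivot 2 → sign +
step 3: pivot 2/3 → sign +
step 4: pivot 1 → sign +
signature = (4, 1, 0)

Answer: (4, 1, 0)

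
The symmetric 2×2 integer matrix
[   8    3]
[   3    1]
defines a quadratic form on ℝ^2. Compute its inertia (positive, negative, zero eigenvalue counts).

step 0: pivot 8 → sign +
step 1: pivot -1/8 → sign −
signature = (1, 1, 0)

Answer: (1, 1, 0)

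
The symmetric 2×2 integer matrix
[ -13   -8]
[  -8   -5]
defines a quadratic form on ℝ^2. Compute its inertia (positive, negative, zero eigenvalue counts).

Answer: (0, 2, 0)

Derivation:
step 0: pivot -13 → sign −
step 1: pivot -1/13 → sign −
signature = (0, 2, 0)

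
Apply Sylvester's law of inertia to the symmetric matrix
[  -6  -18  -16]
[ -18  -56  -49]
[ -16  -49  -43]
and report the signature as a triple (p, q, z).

Answer: (1, 2, 0)

Derivation:
step 0: pivot -6 → sign −
step 1: pivot -2 → sign −
step 2: pivot 1/6 → sign +
signature = (1, 2, 0)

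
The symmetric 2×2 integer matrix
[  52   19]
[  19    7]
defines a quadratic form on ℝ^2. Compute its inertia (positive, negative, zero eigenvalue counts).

Answer: (2, 0, 0)

Derivation:
step 0: pivot 52 → sign +
step 1: pivot 3/52 → sign +
signature = (2, 0, 0)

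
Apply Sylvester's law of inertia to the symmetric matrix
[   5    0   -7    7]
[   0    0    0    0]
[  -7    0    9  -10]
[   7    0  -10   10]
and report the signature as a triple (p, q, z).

step 0: pivot 5 → sign +
step 1: pivot -4/5 → sign −
step 2: pivot 1/4 → sign +
step 3: row/col 3 already zero → sign 0
signature = (2, 1, 1)

Answer: (2, 1, 1)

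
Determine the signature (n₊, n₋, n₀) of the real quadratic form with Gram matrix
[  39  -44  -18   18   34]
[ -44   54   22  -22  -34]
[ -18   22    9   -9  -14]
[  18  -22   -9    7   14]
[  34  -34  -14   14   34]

step 0: pivot 39 → sign +
step 1: pivot 170/39 → sign +
step 2: pivot 3/85 → sign +
step 3: pivot -2 → sign −
step 4: row/col 4 already zero → sign 0
signature = (3, 1, 1)

Answer: (3, 1, 1)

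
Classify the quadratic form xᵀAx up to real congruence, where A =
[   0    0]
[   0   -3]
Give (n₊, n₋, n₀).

Answer: (0, 1, 1)

Derivation:
step 0: pivot -3 → sign −
step 1: row/col 1 already zero → sign 0
signature = (0, 1, 1)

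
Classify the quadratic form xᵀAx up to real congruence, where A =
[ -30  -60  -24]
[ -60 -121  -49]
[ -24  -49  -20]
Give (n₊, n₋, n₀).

step 0: pivot -30 → sign −
step 1: pivot -1 → sign −
step 2: pivot 1/5 → sign +
signature = (1, 2, 0)

Answer: (1, 2, 0)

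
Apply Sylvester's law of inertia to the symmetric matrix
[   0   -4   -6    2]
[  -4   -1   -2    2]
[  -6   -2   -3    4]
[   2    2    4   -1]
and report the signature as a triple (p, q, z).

step 0: pivot -1 → sign −
step 1: pivot 16 → sign +
step 2: pivot 3/4 → sign +
step 3: row/col 3 already zero → sign 0
signature = (2, 1, 1)

Answer: (2, 1, 1)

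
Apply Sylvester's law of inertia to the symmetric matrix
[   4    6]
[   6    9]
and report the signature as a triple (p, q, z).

step 0: pivot 4 → sign +
step 1: row/col 1 already zero → sign 0
signature = (1, 0, 1)

Answer: (1, 0, 1)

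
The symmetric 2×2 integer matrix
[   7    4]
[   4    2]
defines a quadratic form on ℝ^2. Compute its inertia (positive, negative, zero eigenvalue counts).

Answer: (1, 1, 0)

Derivation:
step 0: pivot 7 → sign +
step 1: pivot -2/7 → sign −
signature = (1, 1, 0)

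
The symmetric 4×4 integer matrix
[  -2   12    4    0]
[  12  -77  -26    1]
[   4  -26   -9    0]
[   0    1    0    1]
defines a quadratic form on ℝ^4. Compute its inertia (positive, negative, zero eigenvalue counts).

step 0: pivot -2 → sign −
step 1: pivot -5 → sign −
step 2: pivot -1/5 → sign −
step 3: pivot 2 → sign +
signature = (1, 3, 0)

Answer: (1, 3, 0)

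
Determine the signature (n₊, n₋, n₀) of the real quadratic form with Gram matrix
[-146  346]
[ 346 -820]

step 0: pivot -146 → sign −
step 1: pivot -2/73 → sign −
signature = (0, 2, 0)

Answer: (0, 2, 0)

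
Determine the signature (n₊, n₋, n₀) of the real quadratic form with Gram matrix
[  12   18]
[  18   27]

Answer: (1, 0, 1)

Derivation:
step 0: pivot 12 → sign +
step 1: row/col 1 already zero → sign 0
signature = (1, 0, 1)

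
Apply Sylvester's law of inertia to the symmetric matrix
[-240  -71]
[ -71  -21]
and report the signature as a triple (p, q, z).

step 0: pivot -240 → sign −
step 1: pivot 1/240 → sign +
signature = (1, 1, 0)

Answer: (1, 1, 0)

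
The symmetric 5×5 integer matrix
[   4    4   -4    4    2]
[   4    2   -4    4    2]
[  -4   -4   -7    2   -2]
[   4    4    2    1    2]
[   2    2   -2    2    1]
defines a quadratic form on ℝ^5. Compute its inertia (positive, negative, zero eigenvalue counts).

step 0: pivot 4 → sign +
step 1: pivot -2 → sign −
step 2: pivot -11 → sign −
step 3: pivot 3/11 → sign +
step 4: row/col 4 already zero → sign 0
signature = (2, 2, 1)

Answer: (2, 2, 1)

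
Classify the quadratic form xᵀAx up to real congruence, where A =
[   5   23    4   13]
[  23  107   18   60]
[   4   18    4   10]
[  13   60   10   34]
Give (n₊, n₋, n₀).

step 0: pivot 5 → sign +
step 1: pivot 6/5 → sign +
step 2: pivot 2/3 → sign +
step 3: row/col 3 already zero → sign 0
signature = (3, 0, 1)

Answer: (3, 0, 1)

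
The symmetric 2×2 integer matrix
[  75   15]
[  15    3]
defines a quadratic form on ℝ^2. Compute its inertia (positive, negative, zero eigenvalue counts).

step 0: pivot 75 → sign +
step 1: row/col 1 already zero → sign 0
signature = (1, 0, 1)

Answer: (1, 0, 1)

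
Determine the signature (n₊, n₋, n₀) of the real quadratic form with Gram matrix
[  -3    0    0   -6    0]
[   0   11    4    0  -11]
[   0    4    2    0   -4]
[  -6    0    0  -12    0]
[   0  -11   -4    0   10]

step 0: pivot -3 → sign −
step 1: pivot 11 → sign +
step 2: pivot 6/11 → sign +
step 3: pivot -1 → sign −
step 4: row/col 4 already zero → sign 0
signature = (2, 2, 1)

Answer: (2, 2, 1)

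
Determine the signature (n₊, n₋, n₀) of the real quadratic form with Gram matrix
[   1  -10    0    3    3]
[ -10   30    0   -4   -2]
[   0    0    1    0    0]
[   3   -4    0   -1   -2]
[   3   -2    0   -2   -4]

step 0: pivot 1 → sign +
step 1: pivot -70 → sign −
step 2: pivot 1 → sign +
step 3: pivot -12/35 → sign −
step 4: pivot -3/4 → sign −
signature = (2, 3, 0)

Answer: (2, 3, 0)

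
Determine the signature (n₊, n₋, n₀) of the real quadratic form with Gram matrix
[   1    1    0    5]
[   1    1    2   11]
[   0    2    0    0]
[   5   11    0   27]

Answer: (3, 1, 0)

Derivation:
step 0: pivot 1 → sign +
step 1: pivot 4 → sign +
step 2: pivot -1 → sign −
step 3: pivot 2 → sign +
signature = (3, 1, 0)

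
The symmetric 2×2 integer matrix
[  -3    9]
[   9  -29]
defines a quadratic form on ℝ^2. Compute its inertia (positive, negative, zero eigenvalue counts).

Answer: (0, 2, 0)

Derivation:
step 0: pivot -3 → sign −
step 1: pivot -2 → sign −
signature = (0, 2, 0)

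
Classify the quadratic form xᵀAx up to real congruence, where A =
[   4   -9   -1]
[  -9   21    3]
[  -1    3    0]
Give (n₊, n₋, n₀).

Answer: (2, 1, 0)

Derivation:
step 0: pivot 4 → sign +
step 1: pivot 3/4 → sign +
step 2: pivot -1 → sign −
signature = (2, 1, 0)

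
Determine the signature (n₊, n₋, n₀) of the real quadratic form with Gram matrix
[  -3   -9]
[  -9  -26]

Answer: (1, 1, 0)

Derivation:
step 0: pivot -3 → sign −
step 1: pivot 1 → sign +
signature = (1, 1, 0)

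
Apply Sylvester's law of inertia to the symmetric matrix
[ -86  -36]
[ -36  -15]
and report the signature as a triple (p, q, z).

Answer: (1, 1, 0)

Derivation:
step 0: pivot -86 → sign −
step 1: pivot 3/43 → sign +
signature = (1, 1, 0)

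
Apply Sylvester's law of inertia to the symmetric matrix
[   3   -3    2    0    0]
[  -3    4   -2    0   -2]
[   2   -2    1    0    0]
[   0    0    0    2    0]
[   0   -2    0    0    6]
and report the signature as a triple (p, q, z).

step 0: pivot 3 → sign +
step 1: pivot 1 → sign +
step 2: pivot -1/3 → sign −
step 3: pivot 2 → sign +
step 4: pivot 2 → sign +
signature = (4, 1, 0)

Answer: (4, 1, 0)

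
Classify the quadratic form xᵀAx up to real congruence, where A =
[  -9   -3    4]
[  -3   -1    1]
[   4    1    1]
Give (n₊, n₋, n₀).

Answer: (1, 2, 0)

Derivation:
step 0: pivot -9 → sign −
step 1: pivot 25/9 → sign +
step 2: pivot -1/25 → sign −
signature = (1, 2, 0)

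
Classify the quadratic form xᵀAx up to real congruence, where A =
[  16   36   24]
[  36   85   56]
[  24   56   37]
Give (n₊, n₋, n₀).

Answer: (2, 0, 1)

Derivation:
step 0: pivot 16 → sign +
step 1: pivot 4 → sign +
step 2: row/col 2 already zero → sign 0
signature = (2, 0, 1)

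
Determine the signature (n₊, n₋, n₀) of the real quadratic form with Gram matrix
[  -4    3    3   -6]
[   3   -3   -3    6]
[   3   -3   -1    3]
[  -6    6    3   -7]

step 0: pivot -4 → sign −
step 1: pivot -3/4 → sign −
step 2: pivot 2 → sign +
step 3: pivot 1/2 → sign +
signature = (2, 2, 0)

Answer: (2, 2, 0)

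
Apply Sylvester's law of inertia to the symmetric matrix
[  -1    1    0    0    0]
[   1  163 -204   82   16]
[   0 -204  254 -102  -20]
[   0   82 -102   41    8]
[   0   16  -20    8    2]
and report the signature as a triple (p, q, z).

step 0: pivot -1 → sign −
step 1: pivot 164 → sign +
step 2: pivot 10/41 → sign +
step 3: pivot 2/5 → sign +
step 4: row/col 4 already zero → sign 0
signature = (3, 1, 1)

Answer: (3, 1, 1)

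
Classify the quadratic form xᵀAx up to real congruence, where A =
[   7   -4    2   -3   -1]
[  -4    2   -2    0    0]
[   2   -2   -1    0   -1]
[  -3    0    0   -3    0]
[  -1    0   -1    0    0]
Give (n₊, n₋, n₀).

step 0: pivot 7 → sign +
step 1: pivot -2/7 → sign −
step 2: pivot 1 → sign +
step 3: pivot -30 → sign −
step 4: pivot 3/10 → sign +
signature = (3, 2, 0)

Answer: (3, 2, 0)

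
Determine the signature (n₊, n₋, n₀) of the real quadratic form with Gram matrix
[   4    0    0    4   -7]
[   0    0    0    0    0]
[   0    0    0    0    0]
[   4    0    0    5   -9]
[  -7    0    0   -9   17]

Answer: (3, 0, 2)

Derivation:
step 0: pivot 4 → sign +
step 1: pivot 1 → sign +
step 2: pivot 3/4 → sign +
step 3: row/col 3 already zero → sign 0
step 4: row/col 4 already zero → sign 0
signature = (3, 0, 2)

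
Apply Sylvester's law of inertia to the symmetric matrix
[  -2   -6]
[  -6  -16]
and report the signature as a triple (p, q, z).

Answer: (1, 1, 0)

Derivation:
step 0: pivot -2 → sign −
step 1: pivot 2 → sign +
signature = (1, 1, 0)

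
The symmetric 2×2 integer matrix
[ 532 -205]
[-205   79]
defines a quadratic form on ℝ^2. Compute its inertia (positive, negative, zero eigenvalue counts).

step 0: pivot 532 → sign +
step 1: pivot 3/532 → sign +
signature = (2, 0, 0)

Answer: (2, 0, 0)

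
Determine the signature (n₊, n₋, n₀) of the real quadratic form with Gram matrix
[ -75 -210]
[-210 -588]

Answer: (0, 1, 1)

Derivation:
step 0: pivot -75 → sign −
step 1: row/col 1 already zero → sign 0
signature = (0, 1, 1)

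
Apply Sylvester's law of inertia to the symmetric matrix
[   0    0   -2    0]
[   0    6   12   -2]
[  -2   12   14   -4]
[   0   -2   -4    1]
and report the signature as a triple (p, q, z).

Answer: (3, 1, 0)

Derivation:
step 0: pivot 6 → sign +
step 1: pivot -10 → sign −
step 2: pivot 2/5 → sign +
step 3: pivot 1/3 → sign +
signature = (3, 1, 0)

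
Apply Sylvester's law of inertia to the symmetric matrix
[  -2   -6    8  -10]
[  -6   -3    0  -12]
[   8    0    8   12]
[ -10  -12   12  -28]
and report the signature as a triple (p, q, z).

Answer: (2, 1, 1)

Derivation:
step 0: pivot -2 → sign −
step 1: pivot 15 → sign +
step 2: pivot 8/5 → sign +
step 3: row/col 3 already zero → sign 0
signature = (2, 1, 1)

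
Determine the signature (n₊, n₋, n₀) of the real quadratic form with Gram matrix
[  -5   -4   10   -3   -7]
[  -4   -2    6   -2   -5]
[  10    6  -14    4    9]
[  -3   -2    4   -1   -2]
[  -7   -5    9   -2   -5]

Answer: (2, 2, 1)

Derivation:
step 0: pivot -5 → sign −
step 1: pivot 6/5 → sign +
step 2: pivot 8/3 → sign +
step 3: pivot -3/2 → sign −
step 4: row/col 4 already zero → sign 0
signature = (2, 2, 1)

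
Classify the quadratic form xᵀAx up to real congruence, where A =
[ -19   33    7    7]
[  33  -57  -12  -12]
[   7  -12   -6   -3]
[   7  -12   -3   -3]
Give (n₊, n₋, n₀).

Answer: (1, 3, 0)

Derivation:
step 0: pivot -19 → sign −
step 1: pivot 6/19 → sign +
step 2: pivot -7/2 → sign −
step 3: pivot -3/7 → sign −
signature = (1, 3, 0)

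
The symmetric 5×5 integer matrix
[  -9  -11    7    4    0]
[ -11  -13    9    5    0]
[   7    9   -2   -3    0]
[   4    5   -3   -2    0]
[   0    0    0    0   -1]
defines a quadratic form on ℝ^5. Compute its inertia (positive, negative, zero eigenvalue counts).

step 0: pivot -9 → sign −
step 1: pivot 4/9 → sign +
step 2: pivot 3 → sign +
step 3: pivot -1/4 → sign −
step 4: pivot -1 → sign −
signature = (2, 3, 0)

Answer: (2, 3, 0)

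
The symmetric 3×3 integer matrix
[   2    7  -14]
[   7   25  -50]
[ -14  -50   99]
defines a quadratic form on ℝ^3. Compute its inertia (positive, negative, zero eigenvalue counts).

Answer: (2, 1, 0)

Derivation:
step 0: pivot 2 → sign +
step 1: pivot 1/2 → sign +
step 2: pivot -1 → sign −
signature = (2, 1, 0)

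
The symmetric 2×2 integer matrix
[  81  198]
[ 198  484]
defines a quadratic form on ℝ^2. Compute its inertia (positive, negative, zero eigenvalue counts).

step 0: pivot 81 → sign +
step 1: row/col 1 already zero → sign 0
signature = (1, 0, 1)

Answer: (1, 0, 1)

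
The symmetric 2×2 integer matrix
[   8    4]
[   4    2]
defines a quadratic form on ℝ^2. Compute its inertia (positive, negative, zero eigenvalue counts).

step 0: pivot 8 → sign +
step 1: row/col 1 already zero → sign 0
signature = (1, 0, 1)

Answer: (1, 0, 1)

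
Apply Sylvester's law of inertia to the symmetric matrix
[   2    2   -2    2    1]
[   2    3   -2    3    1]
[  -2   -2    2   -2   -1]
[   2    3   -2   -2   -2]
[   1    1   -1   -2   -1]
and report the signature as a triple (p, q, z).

Answer: (3, 1, 1)

Derivation:
step 0: pivot 2 → sign +
step 1: pivot 1 → sign +
step 2: pivot -5 → sign −
step 3: pivot 3/10 → sign +
step 4: row/col 4 already zero → sign 0
signature = (3, 1, 1)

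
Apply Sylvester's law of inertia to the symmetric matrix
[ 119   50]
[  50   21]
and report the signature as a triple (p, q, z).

Answer: (1, 1, 0)

Derivation:
step 0: pivot 119 → sign +
step 1: pivot -1/119 → sign −
signature = (1, 1, 0)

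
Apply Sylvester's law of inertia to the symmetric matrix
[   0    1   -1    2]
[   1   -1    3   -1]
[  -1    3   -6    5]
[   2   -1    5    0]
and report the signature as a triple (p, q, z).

Answer: (1, 2, 1)

Derivation:
step 0: pivot -1 → sign −
step 1: pivot 1 → sign +
step 2: pivot -1 → sign −
step 3: row/col 3 already zero → sign 0
signature = (1, 2, 1)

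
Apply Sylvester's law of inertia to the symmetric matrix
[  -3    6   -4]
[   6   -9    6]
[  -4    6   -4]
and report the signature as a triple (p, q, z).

step 0: pivot -3 → sign −
step 1: pivot 3 → sign +
step 2: row/col 2 already zero → sign 0
signature = (1, 1, 1)

Answer: (1, 1, 1)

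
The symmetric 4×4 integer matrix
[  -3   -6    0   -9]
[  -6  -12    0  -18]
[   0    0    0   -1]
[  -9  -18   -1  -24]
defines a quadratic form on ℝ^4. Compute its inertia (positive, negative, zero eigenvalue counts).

Answer: (1, 2, 1)

Derivation:
step 0: pivot -3 → sign −
step 1: pivot 3 → sign +
step 2: pivot -1/3 → sign −
step 3: row/col 3 already zero → sign 0
signature = (1, 2, 1)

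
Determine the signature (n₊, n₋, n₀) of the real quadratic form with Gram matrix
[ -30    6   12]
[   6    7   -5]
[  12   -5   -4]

step 0: pivot -30 → sign −
step 1: pivot 41/5 → sign +
step 2: pivot -1/41 → sign −
signature = (1, 2, 0)

Answer: (1, 2, 0)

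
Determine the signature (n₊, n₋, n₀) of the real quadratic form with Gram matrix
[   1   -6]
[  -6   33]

step 0: pivot 1 → sign +
step 1: pivot -3 → sign −
signature = (1, 1, 0)

Answer: (1, 1, 0)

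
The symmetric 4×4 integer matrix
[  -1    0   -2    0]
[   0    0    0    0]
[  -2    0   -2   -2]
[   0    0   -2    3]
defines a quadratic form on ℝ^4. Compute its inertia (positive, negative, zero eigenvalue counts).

step 0: pivot -1 → sign −
step 1: pivot 2 → sign +
step 2: pivot 1 → sign +
step 3: row/col 3 already zero → sign 0
signature = (2, 1, 1)

Answer: (2, 1, 1)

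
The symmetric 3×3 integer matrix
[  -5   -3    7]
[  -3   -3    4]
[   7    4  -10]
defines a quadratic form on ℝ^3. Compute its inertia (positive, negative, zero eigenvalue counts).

Answer: (0, 3, 0)

Derivation:
step 0: pivot -5 → sign −
step 1: pivot -6/5 → sign −
step 2: pivot -1/6 → sign −
signature = (0, 3, 0)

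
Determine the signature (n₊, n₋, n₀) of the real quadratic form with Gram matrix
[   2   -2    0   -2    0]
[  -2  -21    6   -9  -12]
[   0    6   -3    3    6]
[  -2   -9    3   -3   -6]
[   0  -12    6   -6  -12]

Answer: (2, 2, 1)

Derivation:
step 0: pivot 2 → sign +
step 1: pivot -23 → sign −
step 2: pivot -33/23 → sign −
step 3: pivot 3/11 → sign +
step 4: row/col 4 already zero → sign 0
signature = (2, 2, 1)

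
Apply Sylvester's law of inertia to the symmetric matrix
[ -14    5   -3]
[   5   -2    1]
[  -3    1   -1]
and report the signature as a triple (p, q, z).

step 0: pivot -14 → sign −
step 1: pivot -3/14 → sign −
step 2: pivot -1/3 → sign −
signature = (0, 3, 0)

Answer: (0, 3, 0)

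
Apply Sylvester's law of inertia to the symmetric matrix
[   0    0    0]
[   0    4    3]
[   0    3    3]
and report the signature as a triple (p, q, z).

Answer: (2, 0, 1)

Derivation:
step 0: pivot 4 → sign +
step 1: pivot 3/4 → sign +
step 2: row/col 2 already zero → sign 0
signature = (2, 0, 1)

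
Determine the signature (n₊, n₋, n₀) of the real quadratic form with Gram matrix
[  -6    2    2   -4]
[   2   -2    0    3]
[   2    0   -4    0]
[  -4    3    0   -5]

Answer: (0, 4, 0)

Derivation:
step 0: pivot -6 → sign −
step 1: pivot -4/3 → sign −
step 2: pivot -3 → sign −
step 3: pivot -1/6 → sign −
signature = (0, 4, 0)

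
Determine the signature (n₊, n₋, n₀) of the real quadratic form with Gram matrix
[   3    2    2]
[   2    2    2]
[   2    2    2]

step 0: pivot 3 → sign +
step 1: pivot 2/3 → sign +
step 2: row/col 2 already zero → sign 0
signature = (2, 0, 1)

Answer: (2, 0, 1)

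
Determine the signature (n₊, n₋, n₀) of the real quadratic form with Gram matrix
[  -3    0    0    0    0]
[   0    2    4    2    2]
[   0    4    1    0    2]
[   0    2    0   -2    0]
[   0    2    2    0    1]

step 0: pivot -3 → sign −
step 1: pivot 2 → sign +
step 2: pivot -7 → sign −
step 3: pivot -12/7 → sign −
step 4: row/col 4 already zero → sign 0
signature = (1, 3, 1)

Answer: (1, 3, 1)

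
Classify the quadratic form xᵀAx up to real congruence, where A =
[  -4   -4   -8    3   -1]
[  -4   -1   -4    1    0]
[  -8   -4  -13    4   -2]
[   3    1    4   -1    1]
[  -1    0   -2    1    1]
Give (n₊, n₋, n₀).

step 0: pivot -4 → sign −
step 1: pivot 3 → sign +
step 2: pivot -7/3 → sign −
step 3: pivot 3/28 → sign +
step 4: pivot -1 → sign −
signature = (2, 3, 0)

Answer: (2, 3, 0)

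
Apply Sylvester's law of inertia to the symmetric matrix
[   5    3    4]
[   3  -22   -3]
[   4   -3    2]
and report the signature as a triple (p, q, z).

step 0: pivot 5 → sign +
step 1: pivot -119/5 → sign −
step 2: pivot 3/119 → sign +
signature = (2, 1, 0)

Answer: (2, 1, 0)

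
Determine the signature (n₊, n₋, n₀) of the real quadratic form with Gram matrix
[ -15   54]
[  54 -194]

Answer: (1, 1, 0)

Derivation:
step 0: pivot -15 → sign −
step 1: pivot 2/5 → sign +
signature = (1, 1, 0)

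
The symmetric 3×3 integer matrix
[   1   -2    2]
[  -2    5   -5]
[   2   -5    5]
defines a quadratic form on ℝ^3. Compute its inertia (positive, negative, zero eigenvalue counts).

step 0: pivot 1 → sign +
step 1: pivot 1 → sign +
step 2: row/col 2 already zero → sign 0
signature = (2, 0, 1)

Answer: (2, 0, 1)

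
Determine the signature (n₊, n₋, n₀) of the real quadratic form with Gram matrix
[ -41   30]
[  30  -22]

Answer: (0, 2, 0)

Derivation:
step 0: pivot -41 → sign −
step 1: pivot -2/41 → sign −
signature = (0, 2, 0)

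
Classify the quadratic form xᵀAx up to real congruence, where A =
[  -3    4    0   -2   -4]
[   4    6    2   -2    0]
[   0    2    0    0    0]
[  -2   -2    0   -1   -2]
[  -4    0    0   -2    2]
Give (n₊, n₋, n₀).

Answer: (3, 2, 0)

Derivation:
step 0: pivot -3 → sign −
step 1: pivot 34/3 → sign +
step 2: pivot -6/17 → sign −
step 3: pivot 1/3 → sign +
step 4: pivot 6 → sign +
signature = (3, 2, 0)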